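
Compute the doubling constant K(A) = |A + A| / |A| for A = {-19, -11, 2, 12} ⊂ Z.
K = |A + A| / |A| = 10/4 = 5/2

Enumerate A + A = {a + b : a, b ∈ A}. With |A| = 4, there are |A|^2 = 16 ordered sum pairs; collecting distinct values, A + A = {-38, -30, -22, -17, -9, -7, 1, 4, 14, 24}, so |A + A| = 10. Thus K = 10/4 = 5/2. For comparison, the minimum possible |A + A| over all 4-element sets is 2·4 − 1 = 7 (so min K = 7/4), attained only by arithmetic progressions.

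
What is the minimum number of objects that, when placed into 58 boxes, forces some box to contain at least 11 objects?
n = (11 − 1)·58 + 1 = 581

By the generalised pigeonhole principle, to guarantee some box contains ≥ r objects we need more than (r − 1) · k objects total. Threshold: n = (r − 1) · k + 1. With r = 11 and k = 58: n = 10 · 58 + 1 = 580 + 1 = 581. For n = 580 = 10 · 58, we can put exactly 10 objects in every box, avoiding 11 in any single one — so 581 is tight.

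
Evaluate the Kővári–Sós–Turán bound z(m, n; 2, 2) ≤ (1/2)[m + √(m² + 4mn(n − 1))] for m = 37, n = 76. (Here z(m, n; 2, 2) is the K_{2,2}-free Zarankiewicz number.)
z(37, 76; 2, 2) ≤ (1/2)[37 + √(37² + 4·37·76·75)] = (1/2)[37 + √844969] = 478.111

Kővári–Sós–Turán: let r_1, ..., r_37 be the row sums and z = Σ r_i the total number of 1s. Each pair of columns can share at most one row with both entries 1 (else a 2×2 all-ones block appears), so Σ_i C(r_i, 2) ≤ C(76, 2) = 2850. By convexity Σ_i C(r_i, 2) ≥ 37·C(z/37, 2) = z(z − 37)/(2·37), giving z² − 37z − 37·76·75 ≤ 0 and hence z ≤ (1/2)[37 + √(1369 + 4·210900)] = (1/2)[37 + √844969] ≈ (1/2)(37 + 919.222) = 478.111.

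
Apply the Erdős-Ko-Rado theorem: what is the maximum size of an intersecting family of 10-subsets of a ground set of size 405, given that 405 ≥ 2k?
max |F| = C(404, 9) = 722263147033365080

The Erdős-Ko-Rado theorem states: for n ≥ 2k, an intersecting family of k-subsets of an n-element set has size at most C(n − 1, k − 1), with equality for 'star' families {A ⊆ [n] : |A| = k, i ∈ A} (fix an element i). For n = 405, k = 10: C(404, 9) = 722263147033365080.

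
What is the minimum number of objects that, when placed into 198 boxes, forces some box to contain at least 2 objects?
n = (2 − 1)·198 + 1 = 199

By the generalised pigeonhole principle, to guarantee some box contains ≥ r objects we need more than (r − 1) · k objects total. Threshold: n = (r − 1) · k + 1. With r = 2 and k = 198: n = 1 · 198 + 1 = 198 + 1 = 199. For n = 198 = 1 · 198, we can put exactly 1 objects in every box, avoiding 2 in any single one — so 199 is tight.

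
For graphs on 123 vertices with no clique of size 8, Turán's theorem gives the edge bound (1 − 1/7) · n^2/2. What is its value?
Turán density bound = (6/7) · 123^2/2 = 45387/7 ≈ 6483.8571

Turán's theorem: ex(n, K_{r+1}) is achieved by the complete r-partite Turán graph T(n, r) with parts as balanced as possible, and is at most (1 − 1/r) · n^2/2. For r = 7, n = 123: the density bound is (6/7) · 15129/2 = 45387/7 ≈ 6483.8571. The integer-valued extremum is e(T(123, 7)) = 6483, which is strictly less than the density bound 45387/7 since 7 ∤ 123 (the parts of T(123, 7) cannot all be equal).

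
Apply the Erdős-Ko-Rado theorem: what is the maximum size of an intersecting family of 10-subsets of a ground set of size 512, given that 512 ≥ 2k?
max |F| = C(511, 9) = 6098989894499557055

The Erdős-Ko-Rado theorem states: for n ≥ 2k, an intersecting family of k-subsets of an n-element set has size at most C(n − 1, k − 1), with equality for 'star' families {A ⊆ [n] : |A| = k, i ∈ A} (fix an element i). For n = 512, k = 10: C(511, 9) = 6098989894499557055.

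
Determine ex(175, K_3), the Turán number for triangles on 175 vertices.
ex(175, K_3) = ⌊175^2/4⌋ = 7656

Mantel (1907): a triangle-free graph on n vertices has at most ⌊n^2/4⌋ edges, with equality for the complete bipartite graph K_{⌊n/2⌋, ⌈n/2⌉}. For n = 175: ⌊175^2/4⌋ = ⌊30625/4⌋ = 7656. The extremal graph is K_{87, 88}, which has 87·88 = 7656 edges.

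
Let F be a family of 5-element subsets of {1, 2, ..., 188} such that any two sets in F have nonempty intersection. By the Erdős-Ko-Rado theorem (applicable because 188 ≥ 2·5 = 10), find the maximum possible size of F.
max |F| = C(187, 4) = 49332470

Erdős-Ko-Rado (1961): when n ≥ 2k, max |F| = C(n−1, k−1). The bound is attained by the star {A : i ∈ A} for any fixed i ∈ [n]. Here C(188−1, 5−1) = C(187, 4) = 49332470.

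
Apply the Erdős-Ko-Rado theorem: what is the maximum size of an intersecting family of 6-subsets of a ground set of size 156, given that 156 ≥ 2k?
max |F| = C(155, 5) = 698526906

The Erdős-Ko-Rado theorem states: for n ≥ 2k, an intersecting family of k-subsets of an n-element set has size at most C(n − 1, k − 1), with equality for 'star' families {A ⊆ [n] : |A| = k, i ∈ A} (fix an element i). For n = 156, k = 6: C(155, 5) = 698526906.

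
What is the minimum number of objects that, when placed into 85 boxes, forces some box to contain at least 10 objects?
n = (10 − 1)·85 + 1 = 766

By the generalised pigeonhole principle, to guarantee some box contains ≥ r objects we need more than (r − 1) · k objects total. Threshold: n = (r − 1) · k + 1. With r = 10 and k = 85: n = 9 · 85 + 1 = 765 + 1 = 766. For n = 765 = 9 · 85, we can put exactly 9 objects in every box, avoiding 10 in any single one — so 766 is tight.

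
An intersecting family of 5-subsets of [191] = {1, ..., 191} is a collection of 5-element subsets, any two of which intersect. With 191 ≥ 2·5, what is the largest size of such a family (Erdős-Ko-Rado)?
max |F| = C(190, 4) = 52602165

The Erdős-Ko-Rado theorem states: for n ≥ 2k, an intersecting family of k-subsets of an n-element set has size at most C(n − 1, k − 1), with equality for 'star' families {A ⊆ [n] : |A| = k, i ∈ A} (fix an element i). For n = 191, k = 5: C(190, 4) = 52602165.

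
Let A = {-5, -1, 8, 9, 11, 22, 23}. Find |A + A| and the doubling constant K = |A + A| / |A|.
K = |A + A| / |A| = 24/7

Enumerate A + A = {a + b : a, b ∈ A}. With |A| = 7, there are |A|^2 = 49 ordered sum pairs; collecting distinct values, A + A = {-10, -6, -2, 3, 4, 6, 7, 8, 10, 16, 17, 18, 19, 20, 21, 22, 30, 31, 32, 33, 34, 44, 45, 46}, so |A + A| = 24. Thus K = 24/7. For comparison, the minimum possible |A + A| over all 7-element sets is 2·7 − 1 = 13 (so min K = 13/7), attained only by arithmetic progressions.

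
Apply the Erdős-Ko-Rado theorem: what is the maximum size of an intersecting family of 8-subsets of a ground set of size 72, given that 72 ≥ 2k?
max |F| = C(71, 7) = 1329890705

The Erdős-Ko-Rado theorem states: for n ≥ 2k, an intersecting family of k-subsets of an n-element set has size at most C(n − 1, k − 1), with equality for 'star' families {A ⊆ [n] : |A| = k, i ∈ A} (fix an element i). For n = 72, k = 8: C(71, 7) = 1329890705.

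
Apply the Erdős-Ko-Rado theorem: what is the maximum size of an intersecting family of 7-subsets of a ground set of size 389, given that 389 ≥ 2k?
max |F| = C(388, 6) = 4558145946816

Erdős-Ko-Rado (1961): when n ≥ 2k, max |F| = C(n−1, k−1). The bound is attained by the star {A : i ∈ A} for any fixed i ∈ [n]. Here C(389−1, 7−1) = C(388, 6) = 4558145946816.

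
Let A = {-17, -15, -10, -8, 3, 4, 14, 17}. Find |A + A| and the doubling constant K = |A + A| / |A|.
K = |A + A| / |A| = 33/8

Enumerate A + A = {a + b : a, b ∈ A}. With |A| = 8, there are |A|^2 = 64 ordered sum pairs; collecting distinct values, A + A = {-34, -32, -30, -27, -25, -23, -20, -18, -16, -14, -13, -12, -11, -7, -6, -5, -4, -3, -1, 0, 2, 4, 6, 7, 8, 9, 17, 18, 20, 21, 28, 31, 34}, so |A + A| = 33. Thus K = 33/8. For comparison, the minimum possible |A + A| over all 8-element sets is 2·8 − 1 = 15 (so min K = 15/8), attained only by arithmetic progressions.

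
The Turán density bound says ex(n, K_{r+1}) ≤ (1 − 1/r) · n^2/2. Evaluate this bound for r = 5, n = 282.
Turán density bound = (4/5) · 282^2/2 = 159048/5 ≈ 31809.6

Turán's theorem: ex(n, K_{r+1}) is achieved by the complete r-partite Turán graph T(n, r) with parts as balanced as possible, and is at most (1 − 1/r) · n^2/2. For r = 5, n = 282: the density bound is (4/5) · 79524/2 = 159048/5 ≈ 31809.6. The integer-valued extremum is e(T(282, 5)) = 31809, which is strictly less than the density bound 159048/5 since 5 ∤ 282 (the parts of T(282, 5) cannot all be equal).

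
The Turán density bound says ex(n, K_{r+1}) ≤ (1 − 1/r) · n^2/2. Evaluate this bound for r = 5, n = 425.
Turán density bound = (4/5) · 425^2/2 = 72250

Turán's theorem: ex(n, K_{r+1}) is achieved by the complete r-partite Turán graph T(n, r) with parts as balanced as possible, and is at most (1 − 1/r) · n^2/2. For r = 5, n = 425: the density bound is (4/5) · 180625/2 = 72250. Since 5 ∣ 425, the Turán graph T(425, 5) has parts of equal size 85, and its edge count e(T(425, 5)) = 72250 attains the density bound exactly.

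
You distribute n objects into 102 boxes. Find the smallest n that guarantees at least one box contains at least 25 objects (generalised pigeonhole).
n = (25 − 1)·102 + 1 = 2449

By the generalised pigeonhole principle, to guarantee some box contains ≥ r objects we need more than (r − 1) · k objects total. Threshold: n = (r − 1) · k + 1. With r = 25 and k = 102: n = 24 · 102 + 1 = 2448 + 1 = 2449. For n = 2448 = 24 · 102, we can put exactly 24 objects in every box, avoiding 25 in any single one — so 2449 is tight.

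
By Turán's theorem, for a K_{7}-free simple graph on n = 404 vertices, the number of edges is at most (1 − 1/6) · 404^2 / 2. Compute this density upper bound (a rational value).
Turán density bound = (5/6) · 404^2/2 = 204020/3 ≈ 68006.6667

Turán's theorem: ex(n, K_{r+1}) is achieved by the complete r-partite Turán graph T(n, r) with parts as balanced as possible, and is at most (1 − 1/r) · n^2/2. For r = 6, n = 404: the density bound is (5/6) · 163216/2 = 204020/3 ≈ 68006.6667. The integer-valued extremum is e(T(404, 6)) = 68006, which is strictly less than the density bound 204020/3 since 6 ∤ 404 (the parts of T(404, 6) cannot all be equal).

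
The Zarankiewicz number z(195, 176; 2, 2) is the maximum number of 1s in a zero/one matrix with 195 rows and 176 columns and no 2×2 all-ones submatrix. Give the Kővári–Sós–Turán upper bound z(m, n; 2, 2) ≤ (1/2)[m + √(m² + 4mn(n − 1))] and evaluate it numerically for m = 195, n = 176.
z(195, 176; 2, 2) ≤ (1/2)[195 + √(195² + 4·195·176·175)] = (1/2)[195 + √24062025] = 2550.1529

Kővári–Sós–Turán: let r_1, ..., r_195 be the row sums and z = Σ r_i the total number of 1s. Each pair of columns can share at most one row with both entries 1 (else a 2×2 all-ones block appears), so Σ_i C(r_i, 2) ≤ C(176, 2) = 15400. By convexity Σ_i C(r_i, 2) ≥ 195·C(z/195, 2) = z(z − 195)/(2·195), giving z² − 195z − 195·176·175 ≤ 0 and hence z ≤ (1/2)[195 + √(38025 + 4·6006000)] = (1/2)[195 + √24062025] ≈ (1/2)(195 + 4905.3058) = 2550.1529.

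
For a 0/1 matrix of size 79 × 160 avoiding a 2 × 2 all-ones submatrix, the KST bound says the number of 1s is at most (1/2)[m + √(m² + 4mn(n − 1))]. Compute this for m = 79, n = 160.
z(79, 160; 2, 2) ≤ (1/2)[79 + √(79² + 4·79·160·159)] = (1/2)[79 + √8045281] = 1457.7102

Kővári–Sós–Turán: let r_1, ..., r_79 be the row sums and z = Σ r_i the total number of 1s. Each pair of columns can share at most one row with both entries 1 (else a 2×2 all-ones block appears), so Σ_i C(r_i, 2) ≤ C(160, 2) = 12720. By convexity Σ_i C(r_i, 2) ≥ 79·C(z/79, 2) = z(z − 79)/(2·79), giving z² − 79z − 79·160·159 ≤ 0 and hence z ≤ (1/2)[79 + √(6241 + 4·2009760)] = (1/2)[79 + √8045281] ≈ (1/2)(79 + 2836.4205) = 1457.7102.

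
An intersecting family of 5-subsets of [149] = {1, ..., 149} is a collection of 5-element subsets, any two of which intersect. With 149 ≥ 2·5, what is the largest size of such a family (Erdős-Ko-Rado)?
max |F| = C(148, 4) = 19190605

The Erdős-Ko-Rado theorem states: for n ≥ 2k, an intersecting family of k-subsets of an n-element set has size at most C(n − 1, k − 1), with equality for 'star' families {A ⊆ [n] : |A| = k, i ∈ A} (fix an element i). For n = 149, k = 5: C(148, 4) = 19190605.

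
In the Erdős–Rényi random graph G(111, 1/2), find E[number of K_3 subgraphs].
E[# K_3] = C(111, 3) · (1/2)^C(3, 2) = 221815 / 2^3 = 27726.875

For each 3-subset S of vertices (there are C(111, 3) = 221815 such S), let X_S = 1 if S induces a K_3 (all C(3, 2) = 3 edges present). Then P(X_S = 1) = (1/2)^3 = 1/8. By linearity of expectation, E[# K_3] = C(111, 3) · (1/2)^3 = 221815 / 8 = 27726.875.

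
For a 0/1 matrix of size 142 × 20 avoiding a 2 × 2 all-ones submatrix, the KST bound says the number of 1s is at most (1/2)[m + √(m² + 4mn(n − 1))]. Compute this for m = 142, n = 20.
z(142, 20; 2, 2) ≤ (1/2)[142 + √(142² + 4·142·20·19)] = (1/2)[142 + √236004] = 313.9012

Kővári–Sós–Turán: let r_1, ..., r_142 be the row sums and z = Σ r_i the total number of 1s. Each pair of columns can share at most one row with both entries 1 (else a 2×2 all-ones block appears), so Σ_i C(r_i, 2) ≤ C(20, 2) = 190. By convexity Σ_i C(r_i, 2) ≥ 142·C(z/142, 2) = z(z − 142)/(2·142), giving z² − 142z − 142·20·19 ≤ 0 and hence z ≤ (1/2)[142 + √(20164 + 4·53960)] = (1/2)[142 + √236004] ≈ (1/2)(142 + 485.8024) = 313.9012.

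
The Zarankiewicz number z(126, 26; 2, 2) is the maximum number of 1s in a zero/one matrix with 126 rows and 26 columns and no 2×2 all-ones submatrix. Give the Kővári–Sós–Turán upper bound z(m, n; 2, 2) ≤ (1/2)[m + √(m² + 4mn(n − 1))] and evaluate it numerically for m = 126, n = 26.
z(126, 26; 2, 2) ≤ (1/2)[126 + √(126² + 4·126·26·25)] = (1/2)[126 + √343476] = 356.0341

Kővári–Sós–Turán: let r_1, ..., r_126 be the row sums and z = Σ r_i the total number of 1s. Each pair of columns can share at most one row with both entries 1 (else a 2×2 all-ones block appears), so Σ_i C(r_i, 2) ≤ C(26, 2) = 325. By convexity Σ_i C(r_i, 2) ≥ 126·C(z/126, 2) = z(z − 126)/(2·126), giving z² − 126z − 126·26·25 ≤ 0 and hence z ≤ (1/2)[126 + √(15876 + 4·81900)] = (1/2)[126 + √343476] ≈ (1/2)(126 + 586.0683) = 356.0341.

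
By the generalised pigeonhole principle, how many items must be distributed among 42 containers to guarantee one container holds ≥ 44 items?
n = (44 − 1)·42 + 1 = 1807

By the generalised pigeonhole principle, to guarantee some box contains ≥ r objects we need more than (r − 1) · k objects total. Threshold: n = (r − 1) · k + 1. With r = 44 and k = 42: n = 43 · 42 + 1 = 1806 + 1 = 1807. For n = 1806 = 43 · 42, we can put exactly 43 objects in every box, avoiding 44 in any single one — so 1807 is tight.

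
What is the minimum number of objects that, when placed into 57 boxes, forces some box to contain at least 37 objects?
n = (37 − 1)·57 + 1 = 2053

By the generalised pigeonhole principle, to guarantee some box contains ≥ r objects we need more than (r − 1) · k objects total. Threshold: n = (r − 1) · k + 1. With r = 37 and k = 57: n = 36 · 57 + 1 = 2052 + 1 = 2053. For n = 2052 = 36 · 57, we can put exactly 36 objects in every box, avoiding 37 in any single one — so 2053 is tight.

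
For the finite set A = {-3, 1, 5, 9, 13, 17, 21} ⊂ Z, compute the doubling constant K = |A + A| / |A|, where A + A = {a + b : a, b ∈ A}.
K = |A + A| / |A| = 13/7

Enumerate A + A = {a + b : a, b ∈ A}. With |A| = 7, there are |A|^2 = 49 ordered sum pairs; collecting distinct values, A + A = {-6, -2, 2, 6, 10, 14, 18, 22, 26, 30, 34, 38, 42}, so |A + A| = 13. Thus K = 13/7. Here |A + A| = 2|A| − 1 = 13, the minimum possible — so K = 13/7 is minimal, which holds iff A is an arithmetic progression.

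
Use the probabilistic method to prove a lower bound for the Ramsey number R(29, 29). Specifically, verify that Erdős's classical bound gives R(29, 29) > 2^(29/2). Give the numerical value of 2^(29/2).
2^(29/2) = 23170.475; so R(29, 29) > 23170.475

Colour each edge of K_n uniformly at random with red/blue. The expected number of monochromatic K_29 is C(n, 29) · 2 · 2^(−C(29,2)). If C(n, 29) · 2^(1 − C(29,2)) < 1, then with positive probability no monochromatic K_29 exists, so R(29, 29) > n. The standard estimate C(n, 29) ≤ n^29/29! shows this inequality holds whenever n ≤ 2^(29/2) (since 29! · 2^(C(29,2) − 1) > 2^(29^2/2) ≥ n^29). Hence R(29, 29) > 2^(29/2) = 23170.475.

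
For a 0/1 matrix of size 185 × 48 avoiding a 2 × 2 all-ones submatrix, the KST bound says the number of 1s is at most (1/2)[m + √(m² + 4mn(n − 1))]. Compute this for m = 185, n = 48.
z(185, 48; 2, 2) ≤ (1/2)[185 + √(185² + 4·185·48·47)] = (1/2)[185 + √1703665] = 745.1226

Kővári–Sós–Turán: let r_1, ..., r_185 be the row sums and z = Σ r_i the total number of 1s. Each pair of columns can share at most one row with both entries 1 (else a 2×2 all-ones block appears), so Σ_i C(r_i, 2) ≤ C(48, 2) = 1128. By convexity Σ_i C(r_i, 2) ≥ 185·C(z/185, 2) = z(z − 185)/(2·185), giving z² − 185z − 185·48·47 ≤ 0 and hence z ≤ (1/2)[185 + √(34225 + 4·417360)] = (1/2)[185 + √1703665] ≈ (1/2)(185 + 1305.2452) = 745.1226.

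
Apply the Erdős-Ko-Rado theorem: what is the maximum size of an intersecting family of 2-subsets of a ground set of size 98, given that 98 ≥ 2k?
max |F| = C(97, 1) = 97

Erdős-Ko-Rado (1961): when n ≥ 2k, max |F| = C(n−1, k−1). The bound is attained by the star {A : i ∈ A} for any fixed i ∈ [n]. Here C(98−1, 2−1) = C(97, 1) = 97.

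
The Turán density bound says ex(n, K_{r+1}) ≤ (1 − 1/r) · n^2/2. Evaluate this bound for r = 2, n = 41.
Turán density bound = (1/2) · 41^2/2 = 1681/4 ≈ 420.25

Turán's theorem: ex(n, K_{r+1}) is achieved by the complete r-partite Turán graph T(n, r) with parts as balanced as possible, and is at most (1 − 1/r) · n^2/2. For r = 2, n = 41: the density bound is (1/2) · 1681/2 = 1681/4 ≈ 420.25. The integer-valued extremum is e(T(41, 2)) = 420, which is strictly less than the density bound 1681/4 since 2 ∤ 41 (the parts of T(41, 2) cannot all be equal).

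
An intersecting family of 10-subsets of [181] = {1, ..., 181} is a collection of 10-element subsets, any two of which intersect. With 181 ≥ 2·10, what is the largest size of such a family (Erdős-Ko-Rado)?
max |F| = C(180, 9) = 446098010817800

Erdős-Ko-Rado (1961): when n ≥ 2k, max |F| = C(n−1, k−1). The bound is attained by the star {A : i ∈ A} for any fixed i ∈ [n]. Here C(181−1, 10−1) = C(180, 9) = 446098010817800.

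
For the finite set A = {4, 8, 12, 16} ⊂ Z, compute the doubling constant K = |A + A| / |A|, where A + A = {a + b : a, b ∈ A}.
K = |A + A| / |A| = 7/4

Enumerate A + A = {a + b : a, b ∈ A}. With |A| = 4, there are |A|^2 = 16 ordered sum pairs; collecting distinct values, A + A = {8, 12, 16, 20, 24, 28, 32}, so |A + A| = 7. Thus K = 7/4. Here |A + A| = 2|A| − 1 = 7, the minimum possible — so K = 7/4 is minimal, which holds iff A is an arithmetic progression.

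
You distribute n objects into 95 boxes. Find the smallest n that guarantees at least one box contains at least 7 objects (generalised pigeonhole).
n = (7 − 1)·95 + 1 = 571

By the generalised pigeonhole principle, to guarantee some box contains ≥ r objects we need more than (r − 1) · k objects total. Threshold: n = (r − 1) · k + 1. With r = 7 and k = 95: n = 6 · 95 + 1 = 570 + 1 = 571. For n = 570 = 6 · 95, we can put exactly 6 objects in every box, avoiding 7 in any single one — so 571 is tight.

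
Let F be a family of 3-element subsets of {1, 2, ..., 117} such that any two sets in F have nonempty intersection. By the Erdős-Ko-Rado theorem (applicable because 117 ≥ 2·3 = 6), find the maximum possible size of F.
max |F| = C(116, 2) = 6670

The Erdős-Ko-Rado theorem states: for n ≥ 2k, an intersecting family of k-subsets of an n-element set has size at most C(n − 1, k − 1), with equality for 'star' families {A ⊆ [n] : |A| = k, i ∈ A} (fix an element i). For n = 117, k = 3: C(116, 2) = 6670.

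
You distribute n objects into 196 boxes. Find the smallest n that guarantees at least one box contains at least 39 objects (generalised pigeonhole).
n = (39 − 1)·196 + 1 = 7449

By the generalised pigeonhole principle, to guarantee some box contains ≥ r objects we need more than (r − 1) · k objects total. Threshold: n = (r − 1) · k + 1. With r = 39 and k = 196: n = 38 · 196 + 1 = 7448 + 1 = 7449. For n = 7448 = 38 · 196, we can put exactly 38 objects in every box, avoiding 39 in any single one — so 7449 is tight.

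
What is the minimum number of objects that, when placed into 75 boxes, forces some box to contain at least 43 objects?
n = (43 − 1)·75 + 1 = 3151

By the generalised pigeonhole principle, to guarantee some box contains ≥ r objects we need more than (r − 1) · k objects total. Threshold: n = (r − 1) · k + 1. With r = 43 and k = 75: n = 42 · 75 + 1 = 3150 + 1 = 3151. For n = 3150 = 42 · 75, we can put exactly 42 objects in every box, avoiding 43 in any single one — so 3151 is tight.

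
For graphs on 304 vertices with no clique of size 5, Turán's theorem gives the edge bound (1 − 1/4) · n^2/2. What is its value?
Turán density bound = (3/4) · 304^2/2 = 34656

Turán's theorem: ex(n, K_{r+1}) is achieved by the complete r-partite Turán graph T(n, r) with parts as balanced as possible, and is at most (1 − 1/r) · n^2/2. For r = 4, n = 304: the density bound is (3/4) · 92416/2 = 34656. Since 4 ∣ 304, the Turán graph T(304, 4) has parts of equal size 76, and its edge count e(T(304, 4)) = 34656 attains the density bound exactly.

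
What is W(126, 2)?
W(126, 2) = 126 + 1 = 127

A 2-term AP is any pair of integers, so a monochromatic 2-AP exists iff some colour is used at least twice. With 126 colours, the colouring i ↦ i on {1, ..., 126} uses each colour once, avoiding any monochromatic pair, so W(126, 2) > 126. For {1, ..., 127}, pigeonhole forces two integers of the same colour, which form a monochromatic 2-AP. Hence W(126, 2) = 127.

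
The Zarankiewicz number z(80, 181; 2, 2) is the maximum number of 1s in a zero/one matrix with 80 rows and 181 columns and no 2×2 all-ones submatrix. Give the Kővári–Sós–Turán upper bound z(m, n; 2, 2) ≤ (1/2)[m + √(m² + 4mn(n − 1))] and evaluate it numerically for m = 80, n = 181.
z(80, 181; 2, 2) ≤ (1/2)[80 + √(80² + 4·80·181·180)] = (1/2)[80 + √10432000] = 1654.9303

Kővári–Sós–Turán: let r_1, ..., r_80 be the row sums and z = Σ r_i the total number of 1s. Each pair of columns can share at most one row with both entries 1 (else a 2×2 all-ones block appears), so Σ_i C(r_i, 2) ≤ C(181, 2) = 16290. By convexity Σ_i C(r_i, 2) ≥ 80·C(z/80, 2) = z(z − 80)/(2·80), giving z² − 80z − 80·181·180 ≤ 0 and hence z ≤ (1/2)[80 + √(6400 + 4·2606400)] = (1/2)[80 + √10432000] ≈ (1/2)(80 + 3229.8607) = 1654.9303.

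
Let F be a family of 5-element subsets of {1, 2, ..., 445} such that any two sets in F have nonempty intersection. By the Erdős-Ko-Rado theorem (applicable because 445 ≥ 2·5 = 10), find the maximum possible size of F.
max |F| = C(444, 4) = 1597483251

Erdős-Ko-Rado (1961): when n ≥ 2k, max |F| = C(n−1, k−1). The bound is attained by the star {A : i ∈ A} for any fixed i ∈ [n]. Here C(445−1, 5−1) = C(444, 4) = 1597483251.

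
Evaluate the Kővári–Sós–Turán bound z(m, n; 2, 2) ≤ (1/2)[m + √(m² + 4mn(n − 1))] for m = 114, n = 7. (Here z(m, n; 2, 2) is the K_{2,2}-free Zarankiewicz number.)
z(114, 7; 2, 2) ≤ (1/2)[114 + √(114² + 4·114·7·6)] = (1/2)[114 + √32148] = 146.6493

Kővári–Sós–Turán: let r_1, ..., r_114 be the row sums and z = Σ r_i the total number of 1s. Each pair of columns can share at most one row with both entries 1 (else a 2×2 all-ones block appears), so Σ_i C(r_i, 2) ≤ C(7, 2) = 21. By convexity Σ_i C(r_i, 2) ≥ 114·C(z/114, 2) = z(z − 114)/(2·114), giving z² − 114z − 114·7·6 ≤ 0 and hence z ≤ (1/2)[114 + √(12996 + 4·4788)] = (1/2)[114 + √32148] ≈ (1/2)(114 + 179.2986) = 146.6493.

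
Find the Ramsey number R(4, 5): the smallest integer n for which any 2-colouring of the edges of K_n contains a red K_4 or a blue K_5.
R(4, 5) = 25

Lower bound: an explicit 2-colouring of K_{24} (typically a Paley-type or other structured construction) avoids a red K_4 and a blue K_5, showing R(4, 5) > 24.
Upper bound: the simple Erdős–Szekeres recurrence only gives R(4, 5) ≤ 32; the tight bound R(4, 5) ≤ 25 requires a sharper case analysis (or computer search) of 2-colourings of K_{25}.
Hence R(4, 5) = 25.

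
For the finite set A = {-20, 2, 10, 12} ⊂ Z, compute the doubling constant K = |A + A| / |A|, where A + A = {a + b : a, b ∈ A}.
K = |A + A| / |A| = 10/4 = 5/2

Enumerate A + A = {a + b : a, b ∈ A}. With |A| = 4, there are |A|^2 = 16 ordered sum pairs; collecting distinct values, A + A = {-40, -18, -10, -8, 4, 12, 14, 20, 22, 24}, so |A + A| = 10. Thus K = 10/4 = 5/2. For comparison, the minimum possible |A + A| over all 4-element sets is 2·4 − 1 = 7 (so min K = 7/4), attained only by arithmetic progressions.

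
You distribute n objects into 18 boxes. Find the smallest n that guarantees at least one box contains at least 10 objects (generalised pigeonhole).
n = (10 − 1)·18 + 1 = 163

By the generalised pigeonhole principle, to guarantee some box contains ≥ r objects we need more than (r − 1) · k objects total. Threshold: n = (r − 1) · k + 1. With r = 10 and k = 18: n = 9 · 18 + 1 = 162 + 1 = 163. For n = 162 = 9 · 18, we can put exactly 9 objects in every box, avoiding 10 in any single one — so 163 is tight.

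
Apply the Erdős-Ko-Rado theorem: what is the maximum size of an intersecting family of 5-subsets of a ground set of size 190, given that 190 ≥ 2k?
max |F| = C(189, 4) = 51494751

The Erdős-Ko-Rado theorem states: for n ≥ 2k, an intersecting family of k-subsets of an n-element set has size at most C(n − 1, k − 1), with equality for 'star' families {A ⊆ [n] : |A| = k, i ∈ A} (fix an element i). For n = 190, k = 5: C(189, 4) = 51494751.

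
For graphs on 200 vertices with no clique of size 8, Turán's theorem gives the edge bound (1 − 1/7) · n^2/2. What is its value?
Turán density bound = (6/7) · 200^2/2 = 120000/7 ≈ 17142.8571

Turán's theorem: ex(n, K_{r+1}) is achieved by the complete r-partite Turán graph T(n, r) with parts as balanced as possible, and is at most (1 − 1/r) · n^2/2. For r = 7, n = 200: the density bound is (6/7) · 40000/2 = 120000/7 ≈ 17142.8571. The integer-valued extremum is e(T(200, 7)) = 17142, which is strictly less than the density bound 120000/7 since 7 ∤ 200 (the parts of T(200, 7) cannot all be equal).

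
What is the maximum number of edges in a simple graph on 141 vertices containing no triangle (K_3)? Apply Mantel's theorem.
ex(141, K_3) = ⌊141^2/4⌋ = 4970

Mantel (1907): a triangle-free graph on n vertices has at most ⌊n^2/4⌋ edges, with equality for the complete bipartite graph K_{⌊n/2⌋, ⌈n/2⌉}. For n = 141: ⌊141^2/4⌋ = ⌊19881/4⌋ = 4970. The extremal graph is K_{70, 71}, which has 70·71 = 4970 edges.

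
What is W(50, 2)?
W(50, 2) = 50 + 1 = 51

A 2-term AP is any pair of integers, so a monochromatic 2-AP exists iff some colour is used at least twice. With 50 colours, the colouring i ↦ i on {1, ..., 50} uses each colour once, avoiding any monochromatic pair, so W(50, 2) > 50. For {1, ..., 51}, pigeonhole forces two integers of the same colour, which form a monochromatic 2-AP. Hence W(50, 2) = 51.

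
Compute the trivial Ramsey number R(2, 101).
R(2, 101) = 101

R(2, k) = k for all k ≥ 2: in a 2-colouring of K_k, either some edge is red (a red K_2) or all edges are blue (a blue K_k). And K_{100} coloured all-blue has no blue K_101, so R(2, 101) > 100. Hence R(2, 101) = 101.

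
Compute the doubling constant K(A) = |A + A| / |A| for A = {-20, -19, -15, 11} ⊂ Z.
K = |A + A| / |A| = 10/4 = 5/2

Enumerate A + A = {a + b : a, b ∈ A}. With |A| = 4, there are |A|^2 = 16 ordered sum pairs; collecting distinct values, A + A = {-40, -39, -38, -35, -34, -30, -9, -8, -4, 22}, so |A + A| = 10. Thus K = 10/4 = 5/2. For comparison, the minimum possible |A + A| over all 4-element sets is 2·4 − 1 = 7 (so min K = 7/4), attained only by arithmetic progressions.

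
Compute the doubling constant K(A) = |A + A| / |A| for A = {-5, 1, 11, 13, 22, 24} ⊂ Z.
K = |A + A| / |A| = 20/6 = 10/3

Enumerate A + A = {a + b : a, b ∈ A}. With |A| = 6, there are |A|^2 = 36 ordered sum pairs; collecting distinct values, A + A = {-10, -4, 2, 6, 8, 12, 14, 17, 19, 22, 23, 24, 25, 26, 33, 35, 37, 44, 46, 48}, so |A + A| = 20. Thus K = 20/6 = 10/3. For comparison, the minimum possible |A + A| over all 6-element sets is 2·6 − 1 = 11 (so min K = 11/6), attained only by arithmetic progressions.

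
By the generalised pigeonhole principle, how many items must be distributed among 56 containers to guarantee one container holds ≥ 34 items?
n = (34 − 1)·56 + 1 = 1849

By the generalised pigeonhole principle, to guarantee some box contains ≥ r objects we need more than (r − 1) · k objects total. Threshold: n = (r − 1) · k + 1. With r = 34 and k = 56: n = 33 · 56 + 1 = 1848 + 1 = 1849. For n = 1848 = 33 · 56, we can put exactly 33 objects in every box, avoiding 34 in any single one — so 1849 is tight.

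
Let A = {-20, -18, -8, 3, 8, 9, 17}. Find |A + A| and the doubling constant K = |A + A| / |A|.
K = |A + A| / |A| = 28/7 = 4

Enumerate A + A = {a + b : a, b ∈ A}. With |A| = 7, there are |A|^2 = 49 ordered sum pairs; collecting distinct values, A + A = {-40, -38, -36, -28, -26, -17, -16, -15, -12, -11, -10, -9, -5, -3, -1, 0, 1, 6, 9, 11, 12, 16, 17, 18, 20, 25, 26, 34}, so |A + A| = 28. Thus K = 28/7 = 4. For comparison, the minimum possible |A + A| over all 7-element sets is 2·7 − 1 = 13 (so min K = 13/7), attained only by arithmetic progressions.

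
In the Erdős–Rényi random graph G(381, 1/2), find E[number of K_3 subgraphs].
E[# K_3] = C(381, 3) · (1/2)^C(3, 2) = 9145270 / 2^3 = 4572635/4 = 1143158.75

For each 3-subset S of vertices (there are C(381, 3) = 9145270 such S), let X_S = 1 if S induces a K_3 (all C(3, 2) = 3 edges present). Then P(X_S = 1) = (1/2)^3 = 1/8. By linearity of expectation, E[# K_3] = C(381, 3) · (1/2)^3 = 9145270 / 8 = 4572635/4 = 1143158.75.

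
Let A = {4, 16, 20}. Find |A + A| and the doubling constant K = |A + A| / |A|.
K = |A + A| / |A| = 6/3 = 2

Enumerate A + A = {a + b : a, b ∈ A}. With |A| = 3, there are |A|^2 = 9 ordered sum pairs; collecting distinct values, A + A = {8, 20, 24, 32, 36, 40}, so |A + A| = 6. Thus K = 6/3 = 2. For comparison, the minimum possible |A + A| over all 3-element sets is 2·3 − 1 = 5 (so min K = 5/3), attained only by arithmetic progressions.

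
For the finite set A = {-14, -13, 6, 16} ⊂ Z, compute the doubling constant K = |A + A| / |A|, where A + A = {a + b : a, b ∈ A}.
K = |A + A| / |A| = 10/4 = 5/2

Enumerate A + A = {a + b : a, b ∈ A}. With |A| = 4, there are |A|^2 = 16 ordered sum pairs; collecting distinct values, A + A = {-28, -27, -26, -8, -7, 2, 3, 12, 22, 32}, so |A + A| = 10. Thus K = 10/4 = 5/2. For comparison, the minimum possible |A + A| over all 4-element sets is 2·4 − 1 = 7 (so min K = 7/4), attained only by arithmetic progressions.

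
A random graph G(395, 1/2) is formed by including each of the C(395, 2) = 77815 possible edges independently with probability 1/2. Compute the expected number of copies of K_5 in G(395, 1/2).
E[# K_5] = C(395, 5) · (1/2)^C(5, 2) = 78120937454 / 2^10 = 39060468727/512 ≈ 76289977.982422

For each 5-subset S of vertices (there are C(395, 5) = 78120937454 such S), let X_S = 1 if S induces a K_5 (all C(5, 2) = 10 edges present). Then P(X_S = 1) = (1/2)^10 = 1/1024. By linearity of expectation, E[# K_5] = C(395, 5) · (1/2)^10 = 78120937454 / 1024 = 39060468727/512 ≈ 76289977.982422.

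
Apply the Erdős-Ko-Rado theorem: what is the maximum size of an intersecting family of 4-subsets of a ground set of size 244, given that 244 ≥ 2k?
max |F| = C(243, 3) = 2362041

Erdős-Ko-Rado (1961): when n ≥ 2k, max |F| = C(n−1, k−1). The bound is attained by the star {A : i ∈ A} for any fixed i ∈ [n]. Here C(244−1, 4−1) = C(243, 3) = 2362041.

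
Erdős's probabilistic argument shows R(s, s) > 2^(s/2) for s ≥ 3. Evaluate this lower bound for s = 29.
2^(29/2) = 23170.475; so R(29, 29) > 23170.475

Colour each edge of K_n uniformly at random with red/blue. The expected number of monochromatic K_29 is C(n, 29) · 2 · 2^(−C(29,2)). If C(n, 29) · 2^(1 − C(29,2)) < 1, then with positive probability no monochromatic K_29 exists, so R(29, 29) > n. The standard estimate C(n, 29) ≤ n^29/29! shows this inequality holds whenever n ≤ 2^(29/2) (since 29! · 2^(C(29,2) − 1) > 2^(29^2/2) ≥ n^29). Hence R(29, 29) > 2^(29/2) = 23170.475.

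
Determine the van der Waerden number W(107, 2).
W(107, 2) = 107 + 1 = 108

A 2-term AP is any pair of integers, so a monochromatic 2-AP exists iff some colour is used at least twice. With 107 colours, the colouring i ↦ i on {1, ..., 107} uses each colour once, avoiding any monochromatic pair, so W(107, 2) > 107. For {1, ..., 108}, pigeonhole forces two integers of the same colour, which form a monochromatic 2-AP. Hence W(107, 2) = 108.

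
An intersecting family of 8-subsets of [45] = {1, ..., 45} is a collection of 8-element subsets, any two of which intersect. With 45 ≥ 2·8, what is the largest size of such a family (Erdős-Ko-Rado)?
max |F| = C(44, 7) = 38320568

Erdős-Ko-Rado (1961): when n ≥ 2k, max |F| = C(n−1, k−1). The bound is attained by the star {A : i ∈ A} for any fixed i ∈ [n]. Here C(45−1, 8−1) = C(44, 7) = 38320568.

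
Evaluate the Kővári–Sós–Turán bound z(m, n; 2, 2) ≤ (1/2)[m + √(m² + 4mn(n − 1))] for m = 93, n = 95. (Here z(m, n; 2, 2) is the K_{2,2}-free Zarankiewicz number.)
z(93, 95; 2, 2) ≤ (1/2)[93 + √(93² + 4·93·95·94)] = (1/2)[93 + √3330609] = 958.9978

Kővári–Sós–Turán: let r_1, ..., r_93 be the row sums and z = Σ r_i the total number of 1s. Each pair of columns can share at most one row with both entries 1 (else a 2×2 all-ones block appears), so Σ_i C(r_i, 2) ≤ C(95, 2) = 4465. By convexity Σ_i C(r_i, 2) ≥ 93·C(z/93, 2) = z(z − 93)/(2·93), giving z² − 93z − 93·95·94 ≤ 0 and hence z ≤ (1/2)[93 + √(8649 + 4·830490)] = (1/2)[93 + √3330609] ≈ (1/2)(93 + 1824.9956) = 958.9978.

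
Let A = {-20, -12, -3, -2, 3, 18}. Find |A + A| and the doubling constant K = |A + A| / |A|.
K = |A + A| / |A| = 20/6 = 10/3

Enumerate A + A = {a + b : a, b ∈ A}. With |A| = 6, there are |A|^2 = 36 ordered sum pairs; collecting distinct values, A + A = {-40, -32, -24, -23, -22, -17, -15, -14, -9, -6, -5, -4, -2, 0, 1, 6, 15, 16, 21, 36}, so |A + A| = 20. Thus K = 20/6 = 10/3. For comparison, the minimum possible |A + A| over all 6-element sets is 2·6 − 1 = 11 (so min K = 11/6), attained only by arithmetic progressions.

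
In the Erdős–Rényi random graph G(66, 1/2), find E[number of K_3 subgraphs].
E[# K_3] = C(66, 3) · (1/2)^C(3, 2) = 45760 / 2^3 = 5720

For each 3-subset S of vertices (there are C(66, 3) = 45760 such S), let X_S = 1 if S induces a K_3 (all C(3, 2) = 3 edges present). Then P(X_S = 1) = (1/2)^3 = 1/8. By linearity of expectation, E[# K_3] = C(66, 3) · (1/2)^3 = 45760 / 8 = 5720.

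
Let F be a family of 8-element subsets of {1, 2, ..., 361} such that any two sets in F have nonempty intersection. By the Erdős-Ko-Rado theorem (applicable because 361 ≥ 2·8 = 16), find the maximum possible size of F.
max |F| = C(360, 7) = 146622043719720

Erdős-Ko-Rado (1961): when n ≥ 2k, max |F| = C(n−1, k−1). The bound is attained by the star {A : i ∈ A} for any fixed i ∈ [n]. Here C(361−1, 8−1) = C(360, 7) = 146622043719720.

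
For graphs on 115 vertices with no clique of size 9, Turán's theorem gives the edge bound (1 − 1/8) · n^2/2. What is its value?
Turán density bound = (7/8) · 115^2/2 = 92575/16 ≈ 5785.9375

Turán's theorem: ex(n, K_{r+1}) is achieved by the complete r-partite Turán graph T(n, r) with parts as balanced as possible, and is at most (1 − 1/r) · n^2/2. For r = 8, n = 115: the density bound is (7/8) · 13225/2 = 92575/16 ≈ 5785.9375. The integer-valued extremum is e(T(115, 8)) = 5785, which is strictly less than the density bound 92575/16 since 8 ∤ 115 (the parts of T(115, 8) cannot all be equal).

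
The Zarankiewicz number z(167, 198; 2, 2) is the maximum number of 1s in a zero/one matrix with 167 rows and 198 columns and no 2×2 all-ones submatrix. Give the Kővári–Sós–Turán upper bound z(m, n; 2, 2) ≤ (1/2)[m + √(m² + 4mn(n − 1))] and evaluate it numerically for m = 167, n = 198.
z(167, 198; 2, 2) ≤ (1/2)[167 + √(167² + 4·167·198·197)] = (1/2)[167 + √26083897] = 2637.1198

Kővári–Sós–Turán: let r_1, ..., r_167 be the row sums and z = Σ r_i the total number of 1s. Each pair of columns can share at most one row with both entries 1 (else a 2×2 all-ones block appears), so Σ_i C(r_i, 2) ≤ C(198, 2) = 19503. By convexity Σ_i C(r_i, 2) ≥ 167·C(z/167, 2) = z(z − 167)/(2·167), giving z² − 167z − 167·198·197 ≤ 0 and hence z ≤ (1/2)[167 + √(27889 + 4·6514002)] = (1/2)[167 + √26083897] ≈ (1/2)(167 + 5107.2397) = 2637.1198.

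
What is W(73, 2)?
W(73, 2) = 73 + 1 = 74

A 2-term AP is any pair of integers, so a monochromatic 2-AP exists iff some colour is used at least twice. With 73 colours, the colouring i ↦ i on {1, ..., 73} uses each colour once, avoiding any monochromatic pair, so W(73, 2) > 73. For {1, ..., 74}, pigeonhole forces two integers of the same colour, which form a monochromatic 2-AP. Hence W(73, 2) = 74.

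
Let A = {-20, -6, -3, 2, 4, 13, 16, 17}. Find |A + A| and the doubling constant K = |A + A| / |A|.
K = |A + A| / |A| = 34/8 = 17/4

Enumerate A + A = {a + b : a, b ∈ A}. With |A| = 8, there are |A|^2 = 64 ordered sum pairs; collecting distinct values, A + A = {-40, -26, -23, -18, -16, -12, -9, -7, -6, -4, -3, -2, -1, 1, 4, 6, 7, 8, 10, 11, 13, 14, 15, 17, 18, 19, 20, 21, 26, 29, 30, 32, 33, 34}, so |A + A| = 34. Thus K = 34/8 = 17/4. For comparison, the minimum possible |A + A| over all 8-element sets is 2·8 − 1 = 15 (so min K = 15/8), attained only by arithmetic progressions.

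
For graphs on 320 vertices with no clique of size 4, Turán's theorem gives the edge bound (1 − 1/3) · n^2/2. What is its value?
Turán density bound = (2/3) · 320^2/2 = 102400/3 ≈ 34133.3333

Turán's theorem: ex(n, K_{r+1}) is achieved by the complete r-partite Turán graph T(n, r) with parts as balanced as possible, and is at most (1 − 1/r) · n^2/2. For r = 3, n = 320: the density bound is (2/3) · 102400/2 = 102400/3 ≈ 34133.3333. The integer-valued extremum is e(T(320, 3)) = 34133, which is strictly less than the density bound 102400/3 since 3 ∤ 320 (the parts of T(320, 3) cannot all be equal).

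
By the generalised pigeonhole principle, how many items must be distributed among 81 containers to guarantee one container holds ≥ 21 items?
n = (21 − 1)·81 + 1 = 1621

By the generalised pigeonhole principle, to guarantee some box contains ≥ r objects we need more than (r − 1) · k objects total. Threshold: n = (r − 1) · k + 1. With r = 21 and k = 81: n = 20 · 81 + 1 = 1620 + 1 = 1621. For n = 1620 = 20 · 81, we can put exactly 20 objects in every box, avoiding 21 in any single one — so 1621 is tight.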